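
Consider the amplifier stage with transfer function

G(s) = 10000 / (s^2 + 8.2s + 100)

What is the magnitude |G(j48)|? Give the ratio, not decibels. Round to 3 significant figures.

At s = jω = j48:
quadratic: (j48)² + 8.2·j48 + 100 = -2204 + j393.6 → |·| ≈ 2238.9, ∠ ≈ 169.87°
|G| = 10000 / 2238.9 ≈ 4.4665

4.47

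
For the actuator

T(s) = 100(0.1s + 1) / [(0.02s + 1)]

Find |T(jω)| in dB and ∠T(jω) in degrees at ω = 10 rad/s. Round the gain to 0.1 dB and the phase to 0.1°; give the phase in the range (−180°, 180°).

42.8 dB, 33.7°

At ω = 10 rad/s:
zero (1 + j10·0.1) = 1 + j1 → |·| ≈ 1.4142, ∠ ≈ 45.00°
pole (1 + j10·0.02) = 1 + j0.2 → |·| ≈ 1.0198, ∠ ≈ 11.31°
|T| = 100 · 1.4142 / (1.0198) ≈ 138.67
Gain = 20 log₁₀(138.67) ≈ 42.84 dB
∠T = (45.00°) − (11.31°) = 33.69°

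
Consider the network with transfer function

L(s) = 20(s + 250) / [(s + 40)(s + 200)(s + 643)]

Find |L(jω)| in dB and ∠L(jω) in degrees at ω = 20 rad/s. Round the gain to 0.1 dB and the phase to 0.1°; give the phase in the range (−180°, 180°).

-61.2 dB, -29.5°

At s = jω = j20:
zero (s+250): 250 + j20 → |·| = √(250²+20²) = √62900 ≈ 250.8, ∠ = arctan(20/250) ≈ 4.57°
pole (s+40): 40 + j20 → |·| = √(40²+20²) = √2000 ≈ 44.721, ∠ = arctan(20/40) ≈ 26.57°
pole (s+200): 200 + j20 → |·| = √(200²+20²) = √40400 ≈ 201, ∠ = arctan(20/200) ≈ 5.71°
pole (s+643): 643 + j20 → |·| = √(643²+20²) = √413849 ≈ 643.31, ∠ = arctan(20/643) ≈ 1.78°
|L| = 20 · 250.8 / 5.7827e+06 ≈ 0.00086741
Gain = 20 log₁₀(0.00086741) ≈ -61.24 dB
∠L = 4.57° − 34.06° = -29.49°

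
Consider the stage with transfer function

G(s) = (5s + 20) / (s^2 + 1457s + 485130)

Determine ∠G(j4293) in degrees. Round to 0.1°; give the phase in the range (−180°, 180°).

Substitute s = j4293:
Numerator: 5(j4293) + 20 = 20 + j21465
Denominator: (j4293)^2 + 1457(j4293) + 485130 = -17944719 + j6254901
|N| = √(20² + 21465²) ≈ 21465, ∠N ≈ 89.95°
|D| = √(17944719² + 6254901²) ≈ 1.9004e+07, ∠D ≈ 160.78°
∠G = 89.95° − 160.78° = -70.83°

-70.8°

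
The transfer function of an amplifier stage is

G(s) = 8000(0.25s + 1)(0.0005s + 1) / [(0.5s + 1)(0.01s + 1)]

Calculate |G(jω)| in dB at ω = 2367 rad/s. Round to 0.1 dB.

48.4 dB

At ω = 2367 rad/s:
zero (1 + j2367·0.25) = 1 + j591.75 → |·| ≈ 591.75, ∠ ≈ 89.90°
zero (1 + j2367·0.0005) = 1 + j1.1835 → |·| ≈ 1.5494, ∠ ≈ 49.80°
pole (1 + j2367·0.5) = 1 + j1183.5 → |·| ≈ 1183.5, ∠ ≈ 89.95°
pole (1 + j2367·0.01) = 1 + j23.67 → |·| ≈ 23.691, ∠ ≈ 87.58°
|G| = 8000 · 591.75 · 1.5494 / (1183.5 · 23.691) ≈ 261.6
Gain = 20 log₁₀(261.6) ≈ 48.35 dB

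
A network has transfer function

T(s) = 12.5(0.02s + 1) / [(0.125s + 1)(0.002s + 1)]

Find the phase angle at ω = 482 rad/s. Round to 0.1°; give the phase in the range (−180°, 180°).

-48.9°

At ω = 482 rad/s:
zero (1 + j482·0.02) = 1 + j9.64 → |·| ≈ 9.6917, ∠ ≈ 84.08°
pole (1 + j482·0.125) = 1 + j60.25 → |·| ≈ 60.258, ∠ ≈ 89.05°
pole (1 + j482·0.002) = 1 + j0.964 → |·| ≈ 1.389, ∠ ≈ 43.95°
∠T = (84.08°) − (89.05° + 43.95°) = -48.92°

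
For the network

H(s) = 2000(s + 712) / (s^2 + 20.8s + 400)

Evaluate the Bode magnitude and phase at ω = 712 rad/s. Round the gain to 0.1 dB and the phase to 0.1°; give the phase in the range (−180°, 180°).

At s = jω = j712:
zero (s+712): 712 + j712 → |·| = √(712²+712²) = √1013888 ≈ 1006.9, ∠ = arctan(712/712) ≈ 45.00°
quadratic: (j712)² + 20.8·j712 + 400 = -506544 + j14809.6 → |·| ≈ 5.0676e+05, ∠ ≈ 178.33°
|H| = 2000 · 1006.9 / 5.0676e+05 ≈ 3.9739
Gain = 20 log₁₀(3.9739) ≈ 11.98 dB
∠H = 45.00° − 178.33° = -133.33°

12.0 dB, -133.3°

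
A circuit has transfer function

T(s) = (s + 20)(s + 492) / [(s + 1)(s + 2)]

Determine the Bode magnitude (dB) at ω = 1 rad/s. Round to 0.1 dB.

At s = jω = j1:
zero (s+20): 20 + j1 → |·| = √(20²+1²) = √401 ≈ 20.025, ∠ = arctan(1/20) ≈ 2.86°
zero (s+492): 492 + j1 → |·| = √(492²+1²) = √242065 ≈ 492, ∠ = arctan(1/492) ≈ 0.12°
pole (s+1): 1 + j1 → |·| = √(1²+1²) = √2 ≈ 1.4142, ∠ = arctan(1/1) ≈ 45.00°
pole (s+2): 2 + j1 → |·| = √(2²+1²) = √5 ≈ 2.2361, ∠ = arctan(1/2) ≈ 26.57°
|T| = 1 · 9852.3 / 3.1623 ≈ 3115.5
Gain = 20 log₁₀(3115.5) ≈ 69.87 dB

69.9 dB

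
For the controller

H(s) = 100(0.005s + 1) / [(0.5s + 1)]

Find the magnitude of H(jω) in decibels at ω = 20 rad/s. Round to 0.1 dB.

At ω = 20 rad/s:
zero (1 + j20·0.005) = 1 + j0.1 → |·| ≈ 1.005, ∠ ≈ 5.71°
pole (1 + j20·0.5) = 1 + j10 → |·| ≈ 10.05, ∠ ≈ 84.29°
|H| = 100 · 1.005 / (10.05) ≈ 10
Gain = 20 log₁₀(10) ≈ 20.00 dB

20.0 dB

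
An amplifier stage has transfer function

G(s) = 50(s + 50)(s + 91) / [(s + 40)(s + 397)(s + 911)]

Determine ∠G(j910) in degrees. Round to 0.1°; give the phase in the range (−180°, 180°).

At s = jω = j910:
zero (s+50): 50 + j910 → |·| = √(50²+910²) = √830600 ≈ 911.37, ∠ = arctan(910/50) ≈ 86.86°
zero (s+91): 91 + j910 → |·| = √(91²+910²) = √836381 ≈ 914.54, ∠ = arctan(910/91) ≈ 84.29°
pole (s+40): 40 + j910 → |·| = √(40²+910²) = √829700 ≈ 910.88, ∠ = arctan(910/40) ≈ 87.48°
pole (s+397): 397 + j910 → |·| = √(397²+910²) = √985709 ≈ 992.83, ∠ = arctan(910/397) ≈ 66.43°
pole (s+911): 911 + j910 → |·| = √(911²+910²) = √1658021 ≈ 1287.6, ∠ = arctan(910/911) ≈ 44.97°
∠G = 171.15° − 198.88° = -27.73°

-27.7°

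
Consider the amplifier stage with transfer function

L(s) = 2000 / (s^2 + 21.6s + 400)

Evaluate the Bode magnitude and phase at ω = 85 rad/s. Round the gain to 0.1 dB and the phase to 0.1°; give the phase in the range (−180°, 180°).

-11.0 dB, -164.9°

At s = jω = j85:
quadratic: (j85)² + 21.6·j85 + 400 = -6825 + j1836 → |·| ≈ 7067.6, ∠ ≈ 164.94°
|L| = 2000 / 7067.6 ≈ 0.28298
Gain = 20 log₁₀(0.28298) ≈ -10.96 dB
∠L = 0.00° − 164.94° = -164.94°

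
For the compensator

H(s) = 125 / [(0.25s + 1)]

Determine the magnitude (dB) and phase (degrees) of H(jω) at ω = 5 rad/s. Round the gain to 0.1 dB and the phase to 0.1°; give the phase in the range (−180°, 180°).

37.9 dB, -51.3°

At ω = 5 rad/s:
pole (1 + j5·0.25) = 1 + j1.25 → |·| ≈ 1.6008, ∠ ≈ 51.34°
|H| = 125 · 1 / (1.6008) ≈ 78.086
Gain = 20 log₁₀(78.086) ≈ 37.85 dB
∠H = (0°) − (51.34°) = -51.34°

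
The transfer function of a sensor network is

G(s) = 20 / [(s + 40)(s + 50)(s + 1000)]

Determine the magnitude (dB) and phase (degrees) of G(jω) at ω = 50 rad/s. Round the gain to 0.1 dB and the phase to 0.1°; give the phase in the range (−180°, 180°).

-107.1 dB, -99.2°

At s = jω = j50:
pole (s+40): 40 + j50 → |·| = √(40²+50²) = √4100 ≈ 64.031, ∠ = arctan(50/40) ≈ 51.34°
pole (s+50): 50 + j50 → |·| = √(50²+50²) = √5000 ≈ 70.711, ∠ = arctan(50/50) ≈ 45.00°
pole (s+1000): 1000 + j50 → |·| = √(1000²+50²) = √1002500 ≈ 1001.2, ∠ = arctan(50/1000) ≈ 2.86°
|G| = 20 / 4.5331e+06 ≈ 4.412e-06
Gain = 20 log₁₀(4.412e-06) ≈ -107.11 dB
∠G = 0.00° − 99.20° = -99.20°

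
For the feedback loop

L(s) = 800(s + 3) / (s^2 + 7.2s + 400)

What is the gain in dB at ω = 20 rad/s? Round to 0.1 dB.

At s = jω = j20:
zero (s+3): 3 + j20 → |·| = √(3²+20²) = √409 ≈ 20.224, ∠ = arctan(20/3) ≈ 81.47°
quadratic: (j20)² + 7.2·j20 + 400 = 0 + j144 → |·| ≈ 144, ∠ ≈ 90.00°
|L| = 800 · 20.224 / 144 ≈ 112.36
Gain = 20 log₁₀(112.36) ≈ 41.01 dB

41.0 dB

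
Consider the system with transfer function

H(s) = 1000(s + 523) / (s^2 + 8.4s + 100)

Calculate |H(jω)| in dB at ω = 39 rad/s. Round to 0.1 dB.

51.1 dB

At s = jω = j39:
zero (s+523): 523 + j39 → |·| = √(523²+39²) = √275050 ≈ 524.45, ∠ = arctan(39/523) ≈ 4.26°
quadratic: (j39)² + 8.4·j39 + 100 = -1421 + j327.6 → |·| ≈ 1458.3, ∠ ≈ 167.02°
|H| = 1000 · 524.45 / 1458.3 ≈ 359.63
Gain = 20 log₁₀(359.63) ≈ 51.12 dB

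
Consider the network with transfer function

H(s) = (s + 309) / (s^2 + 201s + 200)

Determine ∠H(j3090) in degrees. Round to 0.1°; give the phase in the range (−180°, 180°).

Substitute s = j3090:
Numerator: (j3090) + 309 = 309 + j3090
Denominator: (j3090)^2 + 201(j3090) + 200 = -9547900 + j621090
|N| = √(309² + 3090²) ≈ 3105.4, ∠N ≈ 84.29°
|D| = √(9547900² + 621090²) ≈ 9.5681e+06, ∠D ≈ 176.28°
∠H = 84.29° − 176.28° = -91.99°

-92.0°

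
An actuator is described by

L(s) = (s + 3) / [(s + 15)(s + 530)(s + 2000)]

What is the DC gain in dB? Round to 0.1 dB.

L(0) = 1·3 / (15·530·2000) ≈ 1.8868e-07
20 log₁₀(1.8868e-07) ≈ -134.49 dB

-134.5 dB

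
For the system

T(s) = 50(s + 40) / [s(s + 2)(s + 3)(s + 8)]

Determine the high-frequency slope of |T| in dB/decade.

Each pole contributes −20 dB/decade at high frequency; each zero contributes +20 dB/decade.
Net: 1 zero(s) − 4 pole(s) → -60 dB/decade.

-60 dB/decade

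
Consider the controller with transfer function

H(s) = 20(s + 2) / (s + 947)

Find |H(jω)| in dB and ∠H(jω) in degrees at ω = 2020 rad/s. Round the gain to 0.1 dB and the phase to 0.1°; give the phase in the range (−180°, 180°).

At s = jω = j2020:
zero (s+2): 2 + j2020 → |·| = √(2²+2020²) = √4080404 ≈ 2020, ∠ = arctan(2020/2) ≈ 89.94°
pole (s+947): 947 + j2020 → |·| = √(947²+2020²) = √4977209 ≈ 2231, ∠ = arctan(2020/947) ≈ 64.88°
|H| = 20 · 2020 / 2231 ≈ 18.108
Gain = 20 log₁₀(18.108) ≈ 25.16 dB
∠H = 89.94° − 64.88° = 25.06°

25.2 dB, 25.1°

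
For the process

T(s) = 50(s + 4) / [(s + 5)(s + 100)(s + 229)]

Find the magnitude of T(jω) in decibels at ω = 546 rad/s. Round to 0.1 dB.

At s = jω = j546:
zero (s+4): 4 + j546 → |·| = √(4²+546²) = √298132 ≈ 546.01, ∠ = arctan(546/4) ≈ 89.58°
pole (s+5): 5 + j546 → |·| = √(5²+546²) = √298141 ≈ 546.02, ∠ = arctan(546/5) ≈ 89.48°
pole (s+100): 100 + j546 → |·| = √(100²+546²) = √308116 ≈ 555.08, ∠ = arctan(546/100) ≈ 79.62°
pole (s+229): 229 + j546 → |·| = √(229²+546²) = √350557 ≈ 592.08, ∠ = arctan(546/229) ≈ 67.25°
|T| = 50 · 546.01 / 1.7945e+08 ≈ 0.00015213
Gain = 20 log₁₀(0.00015213) ≈ -76.36 dB

-76.4 dB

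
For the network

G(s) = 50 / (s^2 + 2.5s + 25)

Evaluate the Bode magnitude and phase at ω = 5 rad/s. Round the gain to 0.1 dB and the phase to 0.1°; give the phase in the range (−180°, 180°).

12.0 dB, -90.0°

At s = jω = j5:
quadratic: (j5)² + 2.5·j5 + 25 = 0 + j12.5 → |·| ≈ 12.5, ∠ ≈ 90.00°
|G| = 50 / 12.5 ≈ 4
Gain = 20 log₁₀(4) ≈ 12.04 dB
∠G = 0.00° − 90.00° = -90.00°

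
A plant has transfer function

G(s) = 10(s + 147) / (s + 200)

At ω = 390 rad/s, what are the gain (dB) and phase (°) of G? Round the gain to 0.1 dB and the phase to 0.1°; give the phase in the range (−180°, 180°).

At s = jω = j390:
zero (s+147): 147 + j390 → |·| = √(147²+390²) = √173709 ≈ 416.78, ∠ = arctan(390/147) ≈ 69.35°
pole (s+200): 200 + j390 → |·| = √(200²+390²) = √192100 ≈ 438.29, ∠ = arctan(390/200) ≈ 62.85°
|G| = 10 · 416.78 / 438.29 ≈ 9.5092
Gain = 20 log₁₀(9.5092) ≈ 19.56 dB
∠G = 69.35° − 62.85° = 6.50°

19.6 dB, 6.5°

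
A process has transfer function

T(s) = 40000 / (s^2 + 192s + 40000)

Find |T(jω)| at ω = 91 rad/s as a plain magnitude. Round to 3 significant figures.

At s = jω = j91:
quadratic: (j91)² + 192·j91 + 40000 = 31719 + j17472 → |·| ≈ 36213, ∠ ≈ 28.85°
|T| = 40000 / 36213 ≈ 1.1046

1.10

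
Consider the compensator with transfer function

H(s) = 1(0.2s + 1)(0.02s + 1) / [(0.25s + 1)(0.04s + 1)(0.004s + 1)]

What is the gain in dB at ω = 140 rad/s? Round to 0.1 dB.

At ω = 140 rad/s:
zero (1 + j140·0.2) = 1 + j28 → |·| ≈ 28.018, ∠ ≈ 87.95°
zero (1 + j140·0.02) = 1 + j2.8 → |·| ≈ 2.9732, ∠ ≈ 70.35°
pole (1 + j140·0.25) = 1 + j35 → |·| ≈ 35.014, ∠ ≈ 88.36°
pole (1 + j140·0.04) = 1 + j5.6 → |·| ≈ 5.6886, ∠ ≈ 79.88°
pole (1 + j140·0.004) = 1 + j0.56 → |·| ≈ 1.1461, ∠ ≈ 29.25°
|H| = 1 · 28.018 · 2.9732 / (35.014 · 5.6886 · 1.1461) ≈ 0.36491
Gain = 20 log₁₀(0.36491) ≈ -8.76 dB

-8.8 dB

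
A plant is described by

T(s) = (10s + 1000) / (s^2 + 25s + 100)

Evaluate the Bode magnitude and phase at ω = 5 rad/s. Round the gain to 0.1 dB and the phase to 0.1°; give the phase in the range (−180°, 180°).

16.7 dB, -56.2°

Substitute s = j5:
Numerator: 10(j5) + 1000 = 1000 + j50
Denominator: (j5)^2 + 25(j5) + 100 = 75 + j125
|N| = √(1000² + 50²) ≈ 1001.2, ∠N ≈ 2.86°
|D| = √(75² + 125²) ≈ 145.77, ∠D ≈ 59.04°
|T| = 1001.2 / 145.77 ≈ 6.8684
Gain = 20 log₁₀(6.8684) ≈ 16.74 dB
∠T = 2.86° − 59.04° = -56.18°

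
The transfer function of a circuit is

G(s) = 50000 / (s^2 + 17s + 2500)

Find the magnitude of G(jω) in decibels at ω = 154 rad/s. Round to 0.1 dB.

7.4 dB

At s = jω = j154:
quadratic: (j154)² + 17·j154 + 2500 = -21216 + j2618 → |·| ≈ 21377, ∠ ≈ 172.97°
|G| = 50000 / 21377 ≈ 2.339
Gain = 20 log₁₀(2.339) ≈ 7.38 dB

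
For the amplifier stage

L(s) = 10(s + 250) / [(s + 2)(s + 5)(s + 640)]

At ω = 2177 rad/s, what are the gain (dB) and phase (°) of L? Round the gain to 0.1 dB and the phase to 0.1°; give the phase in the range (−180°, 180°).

At s = jω = j2177:
zero (s+250): 250 + j2177 → |·| = √(250²+2177²) = √4801829 ≈ 2191.3, ∠ = arctan(2177/250) ≈ 83.45°
pole (s+2): 2 + j2177 → |·| = √(2²+2177²) = √4739333 ≈ 2177, ∠ = arctan(2177/2) ≈ 89.95°
pole (s+5): 5 + j2177 → |·| = √(5²+2177²) = √4739354 ≈ 2177, ∠ = arctan(2177/5) ≈ 89.87°
pole (s+640): 640 + j2177 → |·| = √(640²+2177²) = √5148929 ≈ 2269.1, ∠ = arctan(2177/640) ≈ 73.62°
|L| = 10 · 2191.3 / 1.0754e+10 ≈ 2.0377e-06
Gain = 20 log₁₀(2.0377e-06) ≈ -113.82 dB
∠L = 83.45° − 253.44° = -169.99°

-113.8 dB, -170.0°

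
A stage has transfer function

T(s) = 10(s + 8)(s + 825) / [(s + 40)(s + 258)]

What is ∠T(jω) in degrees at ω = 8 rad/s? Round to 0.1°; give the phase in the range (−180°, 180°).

At s = jω = j8:
zero (s+8): 8 + j8 → |·| = √(8²+8²) = √128 ≈ 11.314, ∠ = arctan(8/8) ≈ 45.00°
zero (s+825): 825 + j8 → |·| = √(825²+8²) = √680689 ≈ 825.04, ∠ = arctan(8/825) ≈ 0.56°
pole (s+40): 40 + j8 → |·| = √(40²+8²) = √1664 ≈ 40.792, ∠ = arctan(8/40) ≈ 11.31°
pole (s+258): 258 + j8 → |·| = √(258²+8²) = √66628 ≈ 258.12, ∠ = arctan(8/258) ≈ 1.78°
∠T = 45.56° − 13.09° = 32.47°

32.5°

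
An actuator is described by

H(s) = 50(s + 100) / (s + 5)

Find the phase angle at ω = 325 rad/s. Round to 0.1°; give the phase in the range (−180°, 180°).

-16.2°

At s = jω = j325:
zero (s+100): 100 + j325 → |·| = √(100²+325²) = √115625 ≈ 340.04, ∠ = arctan(325/100) ≈ 72.90°
pole (s+5): 5 + j325 → |·| = √(5²+325²) = √105650 ≈ 325.04, ∠ = arctan(325/5) ≈ 89.12°
∠H = 72.90° − 89.12° = -16.22°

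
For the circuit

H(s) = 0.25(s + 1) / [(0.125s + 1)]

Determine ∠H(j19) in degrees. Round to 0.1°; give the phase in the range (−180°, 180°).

19.8°

At ω = 19 rad/s:
zero (1 + j19·1) = 1 + j19 → |·| ≈ 19.026, ∠ ≈ 86.99°
pole (1 + j19·0.125) = 1 + j2.375 → |·| ≈ 2.5769, ∠ ≈ 67.17°
∠H = (86.99°) − (67.17°) = 19.82°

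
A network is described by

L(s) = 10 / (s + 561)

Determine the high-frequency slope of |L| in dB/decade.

Each pole contributes −20 dB/decade at high frequency; each zero contributes +20 dB/decade.
Net: 0 zero(s) − 1 pole(s) → -20 dB/decade.

-20 dB/decade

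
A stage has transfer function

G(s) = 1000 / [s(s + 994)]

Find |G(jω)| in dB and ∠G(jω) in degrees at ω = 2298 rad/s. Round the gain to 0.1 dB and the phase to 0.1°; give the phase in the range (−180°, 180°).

At s = jω = j2298:
pole (s+994): 994 + j2298 → |·| = √(994²+2298²) = √6268840 ≈ 2503.8, ∠ = arctan(2298/994) ≈ 66.61°
pole at origin: |s| = 2298, ∠ = 90.00° (in denominator)
|G| = 1000 / 5.7537e+06 ≈ 0.0001738
Gain = 20 log₁₀(0.0001738) ≈ -75.20 dB
∠G = 0.00° − 156.61° = -156.61°

-75.2 dB, -156.6°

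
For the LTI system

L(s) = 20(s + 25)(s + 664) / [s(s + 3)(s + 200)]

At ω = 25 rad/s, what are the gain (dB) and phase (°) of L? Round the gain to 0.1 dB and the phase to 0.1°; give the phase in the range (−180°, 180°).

At s = jω = j25:
zero (s+25): 25 + j25 → |·| = √(25²+25²) = √1250 ≈ 35.355, ∠ = arctan(25/25) ≈ 45.00°
zero (s+664): 664 + j25 → |·| = √(664²+25²) = √441521 ≈ 664.47, ∠ = arctan(25/664) ≈ 2.16°
pole (s+3): 3 + j25 → |·| = √(3²+25²) = √634 ≈ 25.179, ∠ = arctan(25/3) ≈ 83.16°
pole (s+200): 200 + j25 → |·| = √(200²+25²) = √40625 ≈ 201.56, ∠ = arctan(25/200) ≈ 7.13°
pole at origin: |s| = 25, ∠ = 90.00° (in denominator)
|L| = 20 · 23492 / 1.2688e+05 ≈ 3.703
Gain = 20 log₁₀(3.703) ≈ 11.37 dB
∠L = 47.16° − 180.29° = -133.13°

11.4 dB, -133.1°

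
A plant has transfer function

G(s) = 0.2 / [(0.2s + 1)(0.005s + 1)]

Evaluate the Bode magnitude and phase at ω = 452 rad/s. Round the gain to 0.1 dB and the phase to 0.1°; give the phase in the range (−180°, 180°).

At ω = 452 rad/s:
pole (1 + j452·0.2) = 1 + j90.4 → |·| ≈ 90.406, ∠ ≈ 89.37°
pole (1 + j452·0.005) = 1 + j2.26 → |·| ≈ 2.4714, ∠ ≈ 66.13°
|G| = 0.2 · 1 / (90.406 · 2.4714) ≈ 0.00089514
Gain = 20 log₁₀(0.00089514) ≈ -60.96 dB
∠G = (0°) − (89.37° + 66.13°) = -155.50°

-61.0 dB, -155.5°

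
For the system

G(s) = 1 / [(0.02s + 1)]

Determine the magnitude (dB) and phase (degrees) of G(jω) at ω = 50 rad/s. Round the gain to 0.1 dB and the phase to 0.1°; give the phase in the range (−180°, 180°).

At ω = 50 rad/s:
pole (1 + j50·0.02) = 1 + j1 → |·| ≈ 1.4142, ∠ ≈ 45.00°
|G| = 1 · 1 / (1.4142) ≈ 0.70711
Gain = 20 log₁₀(0.70711) ≈ -3.01 dB
∠G = (0°) − (45.00°) = -45.00°

-3.0 dB, -45.0°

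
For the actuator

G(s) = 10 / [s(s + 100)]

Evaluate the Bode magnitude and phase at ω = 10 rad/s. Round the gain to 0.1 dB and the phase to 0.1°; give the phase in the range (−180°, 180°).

-40.0 dB, -95.7°

At s = jω = j10:
pole (s+100): 100 + j10 → |·| = √(100²+10²) = √10100 ≈ 100.5, ∠ = arctan(10/100) ≈ 5.71°
pole at origin: |s| = 10, ∠ = 90.00° (in denominator)
|G| = 10 / 1005 ≈ 0.0099502
Gain = 20 log₁₀(0.0099502) ≈ -40.04 dB
∠G = 0.00° − 95.71° = -95.71°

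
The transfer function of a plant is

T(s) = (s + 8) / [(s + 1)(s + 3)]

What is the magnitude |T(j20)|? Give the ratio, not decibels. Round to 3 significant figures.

0.0532

At s = jω = j20:
zero (s+8): 8 + j20 → |·| = √(8²+20²) = √464 ≈ 21.541, ∠ = arctan(20/8) ≈ 68.20°
pole (s+1): 1 + j20 → |·| = √(1²+20²) = √401 ≈ 20.025, ∠ = arctan(20/1) ≈ 87.14°
pole (s+3): 3 + j20 → |·| = √(3²+20²) = √409 ≈ 20.224, ∠ = arctan(20/3) ≈ 81.47°
|T| = 1 · 21.541 / 404.99 ≈ 0.053189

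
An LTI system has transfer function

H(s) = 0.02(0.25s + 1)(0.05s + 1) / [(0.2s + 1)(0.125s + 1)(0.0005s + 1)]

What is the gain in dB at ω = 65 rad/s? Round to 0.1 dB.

At ω = 65 rad/s:
zero (1 + j65·0.25) = 1 + j16.25 → |·| ≈ 16.281, ∠ ≈ 86.48°
zero (1 + j65·0.05) = 1 + j3.25 → |·| ≈ 3.4004, ∠ ≈ 72.90°
pole (1 + j65·0.2) = 1 + j13 → |·| ≈ 13.038, ∠ ≈ 85.60°
pole (1 + j65·0.125) = 1 + j8.125 → |·| ≈ 8.1863, ∠ ≈ 82.98°
pole (1 + j65·0.0005) = 1 + j0.0325 → |·| ≈ 1.0005, ∠ ≈ 1.86°
|H| = 0.02 · 16.281 · 3.4004 / (13.038 · 8.1863 · 1.0005) ≈ 0.010369
Gain = 20 log₁₀(0.010369) ≈ -39.69 dB

-39.7 dB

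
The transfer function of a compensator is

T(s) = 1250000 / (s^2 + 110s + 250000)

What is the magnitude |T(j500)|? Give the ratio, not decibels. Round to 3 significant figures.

At s = jω = j500:
quadratic: (j500)² + 110·j500 + 250000 = 0 + j55000 → |·| ≈ 55000, ∠ ≈ 90.00°
|T| = 1250000 / 55000 ≈ 22.727

22.7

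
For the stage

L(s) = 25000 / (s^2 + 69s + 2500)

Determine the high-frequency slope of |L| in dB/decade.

Each pole contributes −20 dB/decade at high frequency; each zero contributes +20 dB/decade.
Net: 0 zero(s) − 2 pole(s) → -40 dB/decade.

-40 dB/decade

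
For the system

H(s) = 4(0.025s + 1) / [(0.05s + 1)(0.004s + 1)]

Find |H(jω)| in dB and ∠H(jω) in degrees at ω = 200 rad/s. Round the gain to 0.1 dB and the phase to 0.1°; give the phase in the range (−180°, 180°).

4.0 dB, -44.3°

At ω = 200 rad/s:
zero (1 + j200·0.025) = 1 + j5 → |·| ≈ 5.099, ∠ ≈ 78.69°
pole (1 + j200·0.05) = 1 + j10 → |·| ≈ 10.05, ∠ ≈ 84.29°
pole (1 + j200·0.004) = 1 + j0.8 → |·| ≈ 1.2806, ∠ ≈ 38.66°
|H| = 4 · 5.099 / (10.05 · 1.2806) ≈ 1.5848
Gain = 20 log₁₀(1.5848) ≈ 4.00 dB
∠H = (78.69°) − (84.29° + 38.66°) = -44.26°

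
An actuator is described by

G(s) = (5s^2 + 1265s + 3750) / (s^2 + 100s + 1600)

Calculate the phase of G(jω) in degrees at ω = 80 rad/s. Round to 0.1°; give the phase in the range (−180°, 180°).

-15.4°

Substitute s = j80:
Numerator: 5(j80)^2 + 1265(j80) + 3750 = -28250 + j101200
Denominator: (j80)^2 + 100(j80) + 1600 = -4800 + j8000
|N| = √(28250² + 101200²) ≈ 1.0507e+05, ∠N ≈ 105.60°
|D| = √(4800² + 8000²) ≈ 9329.5, ∠D ≈ 120.96°
∠G = 105.60° − 120.96° = -15.36°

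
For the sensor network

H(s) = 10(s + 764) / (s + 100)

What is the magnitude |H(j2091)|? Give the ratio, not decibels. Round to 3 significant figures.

10.6

At s = jω = j2091:
zero (s+764): 764 + j2091 → |·| = √(764²+2091²) = √4955977 ≈ 2226.2, ∠ = arctan(2091/764) ≈ 69.93°
pole (s+100): 100 + j2091 → |·| = √(100²+2091²) = √4382281 ≈ 2093.4, ∠ = arctan(2091/100) ≈ 87.26°
|H| = 10 · 2226.2 / 2093.4 ≈ 10.634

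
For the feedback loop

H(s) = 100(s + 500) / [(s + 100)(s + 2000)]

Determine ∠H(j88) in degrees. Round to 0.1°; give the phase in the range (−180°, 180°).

-33.9°

At s = jω = j88:
zero (s+500): 500 + j88 → |·| = √(500²+88²) = √257744 ≈ 507.68, ∠ = arctan(88/500) ≈ 9.98°
pole (s+100): 100 + j88 → |·| = √(100²+88²) = √17744 ≈ 133.21, ∠ = arctan(88/100) ≈ 41.35°
pole (s+2000): 2000 + j88 → |·| = √(2000²+88²) = √4007744 ≈ 2001.9, ∠ = arctan(88/2000) ≈ 2.52°
∠H = 9.98° − 43.87° = -33.89°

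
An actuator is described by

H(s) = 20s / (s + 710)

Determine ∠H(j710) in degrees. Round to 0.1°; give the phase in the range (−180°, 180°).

45.0°

At s = jω = j710:
zero at origin: s = j710 → |·| = 710, ∠ = 90.00°
pole (s+710): 710 + j710 → |·| = √(710²+710²) = √1008200 ≈ 1004.1, ∠ = arctan(710/710) ≈ 45.00°
∠H = 90.00° − 45.00° = 45.00°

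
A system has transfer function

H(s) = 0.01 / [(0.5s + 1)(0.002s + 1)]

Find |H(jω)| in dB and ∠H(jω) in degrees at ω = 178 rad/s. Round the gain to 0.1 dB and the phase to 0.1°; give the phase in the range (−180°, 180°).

At ω = 178 rad/s:
pole (1 + j178·0.5) = 1 + j89 → |·| ≈ 89.006, ∠ ≈ 89.36°
pole (1 + j178·0.002) = 1 + j0.356 → |·| ≈ 1.0615, ∠ ≈ 19.60°
|H| = 0.01 · 1 / (89.006 · 1.0615) ≈ 0.00010584
Gain = 20 log₁₀(0.00010584) ≈ -79.51 dB
∠H = (0°) − (89.36° + 19.60°) = -108.96°

-79.5 dB, -109.0°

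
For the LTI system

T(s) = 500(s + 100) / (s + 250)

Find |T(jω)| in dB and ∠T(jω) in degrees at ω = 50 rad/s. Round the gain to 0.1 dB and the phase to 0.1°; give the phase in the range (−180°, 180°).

At s = jω = j50:
zero (s+100): 100 + j50 → |·| = √(100²+50²) = √12500 ≈ 111.8, ∠ = arctan(50/100) ≈ 26.57°
pole (s+250): 250 + j50 → |·| = √(250²+50²) = √65000 ≈ 254.95, ∠ = arctan(50/250) ≈ 11.31°
|T| = 500 · 111.8 / 254.95 ≈ 219.26
Gain = 20 log₁₀(219.26) ≈ 46.82 dB
∠T = 26.57° − 11.31° = 15.26°

46.8 dB, 15.3°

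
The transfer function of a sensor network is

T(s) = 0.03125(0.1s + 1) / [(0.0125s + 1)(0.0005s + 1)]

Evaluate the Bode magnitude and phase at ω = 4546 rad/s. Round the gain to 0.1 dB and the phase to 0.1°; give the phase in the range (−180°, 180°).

-19.9 dB, -65.4°

At ω = 4546 rad/s:
zero (1 + j4546·0.1) = 1 + j454.6 → |·| ≈ 454.6, ∠ ≈ 89.87°
pole (1 + j4546·0.0125) = 1 + j56.825 → |·| ≈ 56.834, ∠ ≈ 88.99°
pole (1 + j4546·0.0005) = 1 + j2.273 → |·| ≈ 2.4832, ∠ ≈ 66.25°
|T| = 0.03125 · 454.6 / (56.834 · 2.4832) ≈ 0.10066
Gain = 20 log₁₀(0.10066) ≈ -19.94 dB
∠T = (89.87°) − (88.99° + 66.25°) = -65.37°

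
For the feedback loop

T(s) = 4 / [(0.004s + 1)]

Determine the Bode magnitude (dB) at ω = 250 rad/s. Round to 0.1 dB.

9.0 dB

At ω = 250 rad/s:
pole (1 + j250·0.004) = 1 + j1 → |·| ≈ 1.4142, ∠ ≈ 45.00°
|T| = 4 · 1 / (1.4142) ≈ 2.8285
Gain = 20 log₁₀(2.8285) ≈ 9.03 dB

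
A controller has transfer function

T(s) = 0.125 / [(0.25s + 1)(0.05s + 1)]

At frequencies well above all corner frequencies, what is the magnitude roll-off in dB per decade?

-40 dB/decade

Each pole contributes −20 dB/decade at high frequency; each zero contributes +20 dB/decade.
Net: 0 zero(s) − 2 pole(s) → -40 dB/decade.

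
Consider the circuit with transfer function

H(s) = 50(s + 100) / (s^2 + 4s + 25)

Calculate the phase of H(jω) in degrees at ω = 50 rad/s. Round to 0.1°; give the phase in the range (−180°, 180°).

-148.8°

At s = jω = j50:
zero (s+100): 100 + j50 → |·| = √(100²+50²) = √12500 ≈ 111.8, ∠ = arctan(50/100) ≈ 26.57°
quadratic: (j50)² + 4·j50 + 25 = -2475 + j200 → |·| ≈ 2483.1, ∠ ≈ 175.38°
∠H = 26.57° − 175.38° = -148.81°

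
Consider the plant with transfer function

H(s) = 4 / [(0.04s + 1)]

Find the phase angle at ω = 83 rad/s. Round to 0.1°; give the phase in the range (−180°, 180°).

-73.2°

At ω = 83 rad/s:
pole (1 + j83·0.04) = 1 + j3.32 → |·| ≈ 3.4673, ∠ ≈ 73.24°
∠H = (0°) − (73.24°) = -73.24°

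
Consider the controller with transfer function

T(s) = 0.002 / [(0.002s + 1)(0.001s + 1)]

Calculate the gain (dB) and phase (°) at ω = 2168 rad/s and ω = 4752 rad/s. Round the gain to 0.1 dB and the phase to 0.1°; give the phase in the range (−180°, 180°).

At ω = 2168 rad/s:
pole (1 + j2168·0.002) = 1 + j4.336 → |·| ≈ 4.4498, ∠ ≈ 77.01°
pole (1 + j2168·0.001) = 1 + j2.168 → |·| ≈ 2.3875, ∠ ≈ 65.24°
|T| = 0.002 · 1 / (4.4498 · 2.3875) ≈ 0.00018825
Gain = 20 log₁₀(0.00018825) ≈ -74.51 dB
∠T = (0°) − (77.01° + 65.24°) = -142.25°

At ω = 4752 rad/s:
pole (1 + j4752·0.002) = 1 + j9.504 → |·| ≈ 9.5565, ∠ ≈ 83.99°
pole (1 + j4752·0.001) = 1 + j4.752 → |·| ≈ 4.8561, ∠ ≈ 78.12°
|T| = 0.002 · 1 / (9.5565 · 4.8561) ≈ 4.3097e-05
Gain = 20 log₁₀(4.3097e-05) ≈ -87.31 dB
∠T = (0°) − (83.99° + 78.12°) = -162.11°

ω = 2168: -74.5 dB, -142.3°; ω = 4752: -87.3 dB, -162.1°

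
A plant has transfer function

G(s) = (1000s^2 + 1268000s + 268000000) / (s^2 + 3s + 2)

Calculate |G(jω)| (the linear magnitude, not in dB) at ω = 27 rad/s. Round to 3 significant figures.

Substitute s = j27:
Numerator: 1000(j27)^2 + 1268000(j27) + 268000000 = 267271000 + j34236000
Denominator: (j27)^2 + 3(j27) + 2 = -727 + j81
|N| = √(267271000² + 34236000²) ≈ 2.6945e+08, ∠N ≈ 7.30°
|D| = √(727² + 81²) ≈ 731.5, ∠D ≈ 173.64°
|G| = 2.6945e+08 / 731.5 ≈ 3.6835e+05

3.68e+05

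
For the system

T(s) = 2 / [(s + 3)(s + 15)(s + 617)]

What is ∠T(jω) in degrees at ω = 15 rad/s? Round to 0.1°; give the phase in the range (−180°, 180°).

-125.1°

At s = jω = j15:
pole (s+3): 3 + j15 → |·| = √(3²+15²) = √234 ≈ 15.297, ∠ = arctan(15/3) ≈ 78.69°
pole (s+15): 15 + j15 → |·| = √(15²+15²) = √450 ≈ 21.213, ∠ = arctan(15/15) ≈ 45.00°
pole (s+617): 617 + j15 → |·| = √(617²+15²) = √380914 ≈ 617.18, ∠ = arctan(15/617) ≈ 1.39°
∠T = 0.00° − 125.08° = -125.08°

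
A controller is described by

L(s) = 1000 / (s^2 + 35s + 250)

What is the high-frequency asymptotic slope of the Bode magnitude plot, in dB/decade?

Each pole contributes −20 dB/decade at high frequency; each zero contributes +20 dB/decade.
Net: 0 zero(s) − 2 pole(s) → -40 dB/decade.

-40 dB/decade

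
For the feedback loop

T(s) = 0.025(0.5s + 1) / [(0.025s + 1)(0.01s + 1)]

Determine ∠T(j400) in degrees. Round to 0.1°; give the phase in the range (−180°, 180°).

At ω = 400 rad/s:
zero (1 + j400·0.5) = 1 + j200 → |·| ≈ 200, ∠ ≈ 89.71°
pole (1 + j400·0.025) = 1 + j10 → |·| ≈ 10.05, ∠ ≈ 84.29°
pole (1 + j400·0.01) = 1 + j4 → |·| ≈ 4.1231, ∠ ≈ 75.96°
∠T = (89.71°) − (84.29° + 75.96°) = -70.54°

-70.5°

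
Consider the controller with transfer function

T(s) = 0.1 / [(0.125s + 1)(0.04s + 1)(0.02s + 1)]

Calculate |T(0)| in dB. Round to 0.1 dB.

-20.0 dB

T(0) = 0.1 · 1 / 1 = 0.1
20 log₁₀(0.1) ≈ -20.00 dB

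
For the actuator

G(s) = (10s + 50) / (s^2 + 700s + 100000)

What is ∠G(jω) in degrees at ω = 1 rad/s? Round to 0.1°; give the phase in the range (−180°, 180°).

10.9°

Substitute s = j1:
Numerator: 10(j1) + 50 = 50 + j10
Denominator: (j1)^2 + 700(j1) + 100000 = 99999 + j700
|N| = √(50² + 10²) ≈ 50.99, ∠N ≈ 11.31°
|D| = √(99999² + 700²) ≈ 1e+05, ∠D ≈ 0.40°
∠G = 11.31° − 0.40° = 10.91°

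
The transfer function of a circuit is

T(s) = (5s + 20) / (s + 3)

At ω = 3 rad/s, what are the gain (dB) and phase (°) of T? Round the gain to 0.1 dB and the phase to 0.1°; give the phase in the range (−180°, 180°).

Substitute s = j3:
Numerator: 5(j3) + 20 = 20 + j15
Denominator: (j3) + 3 = 3 + j3
|N| = √(20² + 15²) ≈ 25, ∠N ≈ 36.87°
|D| = √(3² + 3²) ≈ 4.2426, ∠D ≈ 45.00°
|T| = 25 / 4.2426 ≈ 5.8926
Gain = 20 log₁₀(5.8926) ≈ 15.41 dB
∠T = 36.87° − 45.00° = -8.13°

15.4 dB, -8.1°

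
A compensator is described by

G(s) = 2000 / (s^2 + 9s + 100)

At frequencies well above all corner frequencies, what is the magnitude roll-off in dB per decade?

-40 dB/decade

Each pole contributes −20 dB/decade at high frequency; each zero contributes +20 dB/decade.
Net: 0 zero(s) − 2 pole(s) → -40 dB/decade.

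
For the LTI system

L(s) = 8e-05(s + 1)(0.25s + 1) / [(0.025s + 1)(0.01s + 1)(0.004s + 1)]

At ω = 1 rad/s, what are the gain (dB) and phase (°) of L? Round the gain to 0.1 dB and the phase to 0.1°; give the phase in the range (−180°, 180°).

At ω = 1 rad/s:
zero (1 + j1·1) = 1 + j1 → |·| ≈ 1.4142, ∠ ≈ 45.00°
zero (1 + j1·0.25) = 1 + j0.25 → |·| ≈ 1.0308, ∠ ≈ 14.04°
pole (1 + j1·0.025) = 1 + j0.025 → |·| ≈ 1.0003, ∠ ≈ 1.43°
pole (1 + j1·0.01) = 1 + j0.01 → |·| ≈ 1, ∠ ≈ 0.57°
pole (1 + j1·0.004) = 1 + j0.004 → |·| ≈ 1, ∠ ≈ 0.23°
|L| = 8e-05 · 1.4142 · 1.0308 / (1.0003 · 1 · 1) ≈ 0.00011659
Gain = 20 log₁₀(0.00011659) ≈ -78.67 dB
∠L = (45.00° + 14.04°) − (1.43° + 0.57° + 0.23°) = 56.81°

-78.7 dB, 56.8°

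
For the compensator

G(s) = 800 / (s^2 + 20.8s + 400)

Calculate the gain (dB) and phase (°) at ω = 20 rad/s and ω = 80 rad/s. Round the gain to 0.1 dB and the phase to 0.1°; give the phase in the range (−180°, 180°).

ω = 20: 5.7 dB, -90.0°; ω = 80: -17.8 dB, -164.5°

At s = jω = j20:
quadratic: (j20)² + 20.8·j20 + 400 = 0 + j416 → |·| ≈ 416, ∠ ≈ 90.00°
|G| = 800 / 416 ≈ 1.9231
Gain = 20 log₁₀(1.9231) ≈ 5.68 dB
∠G = 0.00° − 90.00° = -90.00°

At s = jω = j80:
quadratic: (j80)² + 20.8·j80 + 400 = -6000 + j1664 → |·| ≈ 6226.5, ∠ ≈ 164.50°
|G| = 800 / 6226.5 ≈ 0.12848
Gain = 20 log₁₀(0.12848) ≈ -17.82 dB
∠G = 0.00° − 164.50° = -164.50°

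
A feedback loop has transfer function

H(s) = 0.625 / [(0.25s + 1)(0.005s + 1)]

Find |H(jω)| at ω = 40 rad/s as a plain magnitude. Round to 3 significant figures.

0.0610

At ω = 40 rad/s:
pole (1 + j40·0.25) = 1 + j10 → |·| ≈ 10.05, ∠ ≈ 84.29°
pole (1 + j40·0.005) = 1 + j0.2 → |·| ≈ 1.0198, ∠ ≈ 11.31°
|H| = 0.625 · 1 / (10.05 · 1.0198) ≈ 0.060982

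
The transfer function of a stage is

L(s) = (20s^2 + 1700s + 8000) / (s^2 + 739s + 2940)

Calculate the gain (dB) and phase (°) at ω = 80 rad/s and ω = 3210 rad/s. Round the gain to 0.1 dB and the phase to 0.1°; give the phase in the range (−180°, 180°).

Substitute s = j80:
Numerator: 20(j80)^2 + 1700(j80) + 8000 = -120000 + j136000
Denominator: (j80)^2 + 739(j80) + 2940 = -3460 + j59120
|N| = √(120000² + 136000²) ≈ 1.8137e+05, ∠N ≈ 131.42°
|D| = √(3460² + 59120²) ≈ 59221, ∠D ≈ 93.35°
|L| = 1.8137e+05 / 59221 ≈ 3.0626
Gain = 20 log₁₀(3.0626) ≈ 9.72 dB
∠L = 131.42° − 93.35° = 38.07°

Substitute s = j3210:
Numerator: 20(j3210)^2 + 1700(j3210) + 8000 = -206074000 + j5457000
Denominator: (j3210)^2 + 739(j3210) + 2940 = -10301160 + j2372190
|N| = √(206074000² + 5457000²) ≈ 2.0615e+08, ∠N ≈ 178.48°
|D| = √(10301160² + 2372190²) ≈ 1.0571e+07, ∠D ≈ 167.03°
|L| = 2.0615e+08 / 1.0571e+07 ≈ 19.501
Gain = 20 log₁₀(19.501) ≈ 25.80 dB
∠L = 178.48° − 167.03° = 11.45°

ω = 80: 9.7 dB, 38.1°; ω = 3210: 25.8 dB, 11.5°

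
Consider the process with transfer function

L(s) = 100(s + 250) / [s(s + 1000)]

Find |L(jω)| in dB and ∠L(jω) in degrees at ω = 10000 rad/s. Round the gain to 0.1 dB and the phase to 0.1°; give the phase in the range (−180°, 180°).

At s = jω = j10000:
zero (s+250): 250 + j10000 → |·| = √(250²+10000²) = √100062500 ≈ 10003, ∠ = arctan(10000/250) ≈ 88.57°
pole (s+1000): 1000 + j10000 → |·| = √(1000²+10000²) = √101000000 ≈ 10050, ∠ = arctan(10000/1000) ≈ 84.29°
pole at origin: |s| = 10000, ∠ = 90.00° (in denominator)
|L| = 100 · 10003 / 1.005e+08 ≈ 0.0099532
Gain = 20 log₁₀(0.0099532) ≈ -40.04 dB
∠L = 88.57° − 174.29° = -85.72°

-40.0 dB, -85.7°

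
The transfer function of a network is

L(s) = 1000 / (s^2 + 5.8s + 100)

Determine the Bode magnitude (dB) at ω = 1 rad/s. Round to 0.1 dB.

20.1 dB

At s = jω = j1:
quadratic: (j1)² + 5.8·j1 + 100 = 99 + j5.8 → |·| ≈ 99.17, ∠ ≈ 3.35°
|L| = 1000 / 99.17 ≈ 10.084
Gain = 20 log₁₀(10.084) ≈ 20.07 dB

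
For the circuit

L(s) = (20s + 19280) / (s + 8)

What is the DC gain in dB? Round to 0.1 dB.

67.6 dB

L(0) = 19280 / 8 = 2410
20 log₁₀(2410) ≈ 67.64 dB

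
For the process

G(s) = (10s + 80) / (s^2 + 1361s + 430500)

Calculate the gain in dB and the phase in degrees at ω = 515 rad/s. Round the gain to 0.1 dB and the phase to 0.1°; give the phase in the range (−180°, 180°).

-42.9 dB, 12.4°

Substitute s = j515:
Numerator: 10(j515) + 80 = 80 + j5150
Denominator: (j515)^2 + 1361(j515) + 430500 = 165275 + j700915
|N| = √(80² + 5150²) ≈ 5150.6, ∠N ≈ 89.11°
|D| = √(165275² + 700915²) ≈ 7.2014e+05, ∠D ≈ 76.73°
|G| = 5150.6 / 7.2014e+05 ≈ 0.0071522
Gain = 20 log₁₀(0.0071522) ≈ -42.91 dB
∠G = 89.11° − 76.73° = 12.38°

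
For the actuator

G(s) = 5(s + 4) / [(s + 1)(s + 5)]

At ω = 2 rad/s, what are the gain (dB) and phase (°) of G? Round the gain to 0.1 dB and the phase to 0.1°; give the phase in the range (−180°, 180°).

At s = jω = j2:
zero (s+4): 4 + j2 → |·| = √(4²+2²) = √20 ≈ 4.4721, ∠ = arctan(2/4) ≈ 26.57°
pole (s+1): 1 + j2 → |·| = √(1²+2²) = √5 ≈ 2.2361, ∠ = arctan(2/1) ≈ 63.43°
pole (s+5): 5 + j2 → |·| = √(5²+2²) = √29 ≈ 5.3852, ∠ = arctan(2/5) ≈ 21.80°
|G| = 5 · 4.4721 / 12.042 ≈ 1.8569
Gain = 20 log₁₀(1.8569) ≈ 5.38 dB
∠G = 26.57° − 85.23° = -58.66°

5.4 dB, -58.7°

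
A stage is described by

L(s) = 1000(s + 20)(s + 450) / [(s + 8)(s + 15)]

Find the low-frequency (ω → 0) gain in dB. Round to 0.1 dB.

97.5 dB

L(0) = 1000·20·450 / (8·15) = 75000
20 log₁₀(75000) ≈ 97.50 dB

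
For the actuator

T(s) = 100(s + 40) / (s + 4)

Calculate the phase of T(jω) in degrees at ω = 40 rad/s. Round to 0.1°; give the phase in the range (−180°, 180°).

At s = jω = j40:
zero (s+40): 40 + j40 → |·| = √(40²+40²) = √3200 ≈ 56.569, ∠ = arctan(40/40) ≈ 45.00°
pole (s+4): 4 + j40 → |·| = √(4²+40²) = √1616 ≈ 40.2, ∠ = arctan(40/4) ≈ 84.29°
∠T = 45.00° − 84.29° = -39.29°

-39.3°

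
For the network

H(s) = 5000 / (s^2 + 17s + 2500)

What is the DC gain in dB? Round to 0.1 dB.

6.0 dB

H(0) = 5000 / 2500 = 2
20 log₁₀(2) ≈ 6.02 dB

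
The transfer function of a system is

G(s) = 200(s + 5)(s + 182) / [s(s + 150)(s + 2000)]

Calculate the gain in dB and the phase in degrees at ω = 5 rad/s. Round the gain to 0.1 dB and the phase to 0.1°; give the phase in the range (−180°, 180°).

At s = jω = j5:
zero (s+5): 5 + j5 → |·| = √(5²+5²) = √50 ≈ 7.0711, ∠ = arctan(5/5) ≈ 45.00°
zero (s+182): 182 + j5 → |·| = √(182²+5²) = √33149 ≈ 182.07, ∠ = arctan(5/182) ≈ 1.57°
pole (s+150): 150 + j5 → |·| = √(150²+5²) = √22525 ≈ 150.08, ∠ = arctan(5/150) ≈ 1.91°
pole (s+2000): 2000 + j5 → |·| = √(2000²+5²) = √4000025 ≈ 2000, ∠ = arctan(5/2000) ≈ 0.14°
pole at origin: |s| = 5, ∠ = 90.00° (in denominator)
|G| = 200 · 1287.4 / 1.5008e+06 ≈ 0.17156
Gain = 20 log₁₀(0.17156) ≈ -15.31 dB
∠G = 46.57° − 92.05° = -45.48°

-15.3 dB, -45.5°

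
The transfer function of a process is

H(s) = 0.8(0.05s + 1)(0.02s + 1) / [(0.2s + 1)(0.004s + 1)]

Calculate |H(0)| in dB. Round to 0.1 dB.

H(0) = 0.8 · 1 / 1 = 0.8
20 log₁₀(0.8) ≈ -1.94 dB

-1.9 dB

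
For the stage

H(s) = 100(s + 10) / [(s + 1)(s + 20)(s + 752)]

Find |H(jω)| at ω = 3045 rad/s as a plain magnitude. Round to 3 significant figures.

At s = jω = j3045:
zero (s+10): 10 + j3045 → |·| = √(10²+3045²) = √9272125 ≈ 3045, ∠ = arctan(3045/10) ≈ 89.81°
pole (s+1): 1 + j3045 → |·| = √(1²+3045²) = √9272026 ≈ 3045, ∠ = arctan(3045/1) ≈ 89.98°
pole (s+20): 20 + j3045 → |·| = √(20²+3045²) = √9272425 ≈ 3045.1, ∠ = arctan(3045/20) ≈ 89.62°
pole (s+752): 752 + j3045 → |·| = √(752²+3045²) = √9837529 ≈ 3136.5, ∠ = arctan(3045/752) ≈ 76.13°
|H| = 100 · 3045 / 2.9083e+10 ≈ 1.047e-05

1.05e-05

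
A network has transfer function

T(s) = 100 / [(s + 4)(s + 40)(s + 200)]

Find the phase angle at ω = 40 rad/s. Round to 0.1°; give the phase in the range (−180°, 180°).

At s = jω = j40:
pole (s+4): 4 + j40 → |·| = √(4²+40²) = √1616 ≈ 40.2, ∠ = arctan(40/4) ≈ 84.29°
pole (s+40): 40 + j40 → |·| = √(40²+40²) = √3200 ≈ 56.569, ∠ = arctan(40/40) ≈ 45.00°
pole (s+200): 200 + j40 → |·| = √(200²+40²) = √41600 ≈ 203.96, ∠ = arctan(40/200) ≈ 11.31°
∠T = 0.00° − 140.60° = -140.60°

-140.6°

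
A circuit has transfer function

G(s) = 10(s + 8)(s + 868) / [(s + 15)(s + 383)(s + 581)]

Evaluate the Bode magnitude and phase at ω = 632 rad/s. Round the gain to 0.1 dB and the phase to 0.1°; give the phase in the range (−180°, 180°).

At s = jω = j632:
zero (s+8): 8 + j632 → |·| = √(8²+632²) = √399488 ≈ 632.05, ∠ = arctan(632/8) ≈ 89.27°
zero (s+868): 868 + j632 → |·| = √(868²+632²) = √1152848 ≈ 1073.7, ∠ = arctan(632/868) ≈ 36.06°
pole (s+15): 15 + j632 → |·| = √(15²+632²) = √399649 ≈ 632.18, ∠ = arctan(632/15) ≈ 88.64°
pole (s+383): 383 + j632 → |·| = √(383²+632²) = √546113 ≈ 738.99, ∠ = arctan(632/383) ≈ 58.78°
pole (s+581): 581 + j632 → |·| = √(581²+632²) = √736985 ≈ 858.48, ∠ = arctan(632/581) ≈ 47.41°
|G| = 10 · 6.7863e+05 / 4.0106e+08 ≈ 0.016921
Gain = 20 log₁₀(0.016921) ≈ -35.43 dB
∠G = 125.33° − 194.83° = -69.50°

-35.4 dB, -69.5°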